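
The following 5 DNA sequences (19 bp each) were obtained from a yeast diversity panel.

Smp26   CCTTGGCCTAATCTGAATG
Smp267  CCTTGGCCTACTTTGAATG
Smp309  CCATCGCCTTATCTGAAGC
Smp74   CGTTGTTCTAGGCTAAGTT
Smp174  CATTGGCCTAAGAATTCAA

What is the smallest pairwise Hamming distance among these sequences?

Pairwise Hamming distances:
  Smp26 vs Smp267: 2
  Smp26 vs Smp309: 5
  Smp26 vs Smp74: 8
  Smp26 vs Smp174: 9
  Smp267 vs Smp309: 7
  Smp267 vs Smp74: 9
  Smp267 vs Smp174: 10
  Smp309 vs Smp74: 12
  Smp309 vs Smp174: 12
  Smp74 vs Smp174: 11
The smallest is 2, between Smp26 and Smp267.

2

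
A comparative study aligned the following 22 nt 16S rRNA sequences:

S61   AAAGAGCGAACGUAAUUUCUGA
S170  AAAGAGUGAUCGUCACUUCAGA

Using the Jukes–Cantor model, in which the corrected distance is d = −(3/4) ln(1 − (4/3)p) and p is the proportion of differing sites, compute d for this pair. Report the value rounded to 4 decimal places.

The sequences differ at positions 7 (C/U), 10 (A/U), 14 (A/C), 16 (U/C), 20 (U/A).
p = 5/22 = 0.227273.
d = −0.75 · ln(1 − (4/3)·0.227273) = −0.75 · ln(0.696969) = −0.75 · (-0.361014) = 0.2708.

0.2708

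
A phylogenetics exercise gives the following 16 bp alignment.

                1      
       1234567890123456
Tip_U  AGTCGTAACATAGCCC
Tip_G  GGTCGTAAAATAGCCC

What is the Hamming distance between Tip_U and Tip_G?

Mismatches occur at site 1 (A→G), site 9 (C→A).
That gives 2 mismatches out of 16 aligned sites, so the Hamming distance is 2.

2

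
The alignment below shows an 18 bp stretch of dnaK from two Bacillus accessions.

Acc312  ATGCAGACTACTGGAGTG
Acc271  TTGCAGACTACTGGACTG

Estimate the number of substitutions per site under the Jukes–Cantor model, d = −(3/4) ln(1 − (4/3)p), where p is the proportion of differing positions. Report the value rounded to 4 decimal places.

Differing sites — 1:A/T; 16:G/C.
p = 2/18 = 0.111111.
d = −0.75 · ln(1 − (4/3)·0.111111) = −0.75 · ln(0.851852) = −0.75 · (-0.160342) = 0.1203.

0.1203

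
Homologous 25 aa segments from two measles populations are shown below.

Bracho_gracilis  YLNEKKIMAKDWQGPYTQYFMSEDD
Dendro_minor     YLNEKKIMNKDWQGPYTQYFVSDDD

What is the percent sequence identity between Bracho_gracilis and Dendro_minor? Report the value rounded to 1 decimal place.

88.0%

Mismatches occur at site 9 (A→N), site 21 (M→V), site 23 (E→D).
22 of the 25 sites match, so the percent identity is 22/25 × 100 = 88.0%.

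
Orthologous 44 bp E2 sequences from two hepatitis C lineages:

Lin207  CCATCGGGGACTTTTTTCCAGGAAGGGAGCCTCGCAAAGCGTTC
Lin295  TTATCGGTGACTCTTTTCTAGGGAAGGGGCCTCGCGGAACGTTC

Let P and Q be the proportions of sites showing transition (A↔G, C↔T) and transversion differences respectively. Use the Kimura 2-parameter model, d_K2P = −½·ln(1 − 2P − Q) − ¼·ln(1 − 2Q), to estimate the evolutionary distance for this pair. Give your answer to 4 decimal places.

0.3360

The sequences differ at positions 1 (C/T, transition), 2 (C/T, transition), 8 (G/T, transversion), 13 (T/C, transition), 19 (C/T, transition), 23 (A/G, transition), 25 (G/A, transition), 28 (A/G, transition), 36 (A/G, transition), 37 (A/G, transition), 39 (G/A, transition).
Of the 11 differences, 10 transitions and 1 transversion over 44 sites: P = 10/44 = 0.227273, Q = 1/44 = 0.022727.
d = −0.5·ln(0.522727) − 0.25·ln(0.954546) = −0.5·(-0.648696) − 0.25·(-0.046519) = 0.3360.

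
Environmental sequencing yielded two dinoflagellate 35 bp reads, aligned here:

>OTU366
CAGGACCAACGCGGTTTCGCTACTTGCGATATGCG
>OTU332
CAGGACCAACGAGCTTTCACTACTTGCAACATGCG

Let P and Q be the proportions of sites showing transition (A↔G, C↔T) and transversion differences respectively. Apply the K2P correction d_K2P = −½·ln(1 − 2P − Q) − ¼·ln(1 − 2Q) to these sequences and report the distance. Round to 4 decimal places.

0.1601

Differing sites — 12:C/A (Tv); 14:G/C (Tv); 19:G/A (Ti); 28:G/A (Ti); 30:T/C (Ti).
Of the 5 differences, 3 transitions and 2 transversions over 35 sites: P = 3/35 = 0.085714, Q = 2/35 = 0.057143.
d = −0.5·ln(0.771429) − 0.25·ln(0.885714) = −0.5·(-0.259511) − 0.25·(-0.121361) = 0.1601.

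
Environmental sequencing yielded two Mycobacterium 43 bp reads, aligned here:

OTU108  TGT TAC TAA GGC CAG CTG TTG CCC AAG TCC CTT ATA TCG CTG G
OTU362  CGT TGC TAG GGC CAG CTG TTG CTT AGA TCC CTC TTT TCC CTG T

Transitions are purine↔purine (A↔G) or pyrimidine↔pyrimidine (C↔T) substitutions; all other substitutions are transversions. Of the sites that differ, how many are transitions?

8

Mismatches occur at site 1 (T/C, transition), site 5 (A/G, transition), site 9 (A/G, transition), site 23 (C/T, transition), site 24 (C/T, transition), site 26 (A/G, transition), site 27 (G/A, transition), site 33 (T/C, transition), site 34 (A/T, transversion), site 36 (A/T, transversion), site 39 (G/C, transversion), site 43 (G/T, transversion).
Of the 12 differences, 8 transitions and 4 transversions, so the answer is 8.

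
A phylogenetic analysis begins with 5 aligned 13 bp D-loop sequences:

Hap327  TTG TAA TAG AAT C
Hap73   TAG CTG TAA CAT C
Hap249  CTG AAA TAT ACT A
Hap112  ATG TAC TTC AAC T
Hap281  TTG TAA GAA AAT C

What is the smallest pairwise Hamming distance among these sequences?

2

Pairwise Hamming distances:
  Hap327 vs Hap73: 6
  Hap327 vs Hap249: 5
  Hap327 vs Hap112: 6
  Hap327 vs Hap281: 2
  Hap73 vs Hap249: 9
  Hap73 vs Hap112: 10
  Hap73 vs Hap281: 6
  Hap249 vs Hap112: 8
  Hap249 vs Hap281: 6
  Hap112 vs Hap281: 7
The smallest is 2, between Hap327 and Hap281.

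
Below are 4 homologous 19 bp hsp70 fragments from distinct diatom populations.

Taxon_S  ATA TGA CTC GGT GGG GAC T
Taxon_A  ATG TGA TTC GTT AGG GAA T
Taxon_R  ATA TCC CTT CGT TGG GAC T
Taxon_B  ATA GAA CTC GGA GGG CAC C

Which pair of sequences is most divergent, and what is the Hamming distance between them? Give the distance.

Pairwise Hamming distances:
  Taxon_S vs Taxon_A: 5
  Taxon_S vs Taxon_R: 5
  Taxon_S vs Taxon_B: 5
  Taxon_A vs Taxon_R: 9
  Taxon_A vs Taxon_B: 10
  Taxon_R vs Taxon_B: 9
The largest is 10, between Taxon_A and Taxon_B.

10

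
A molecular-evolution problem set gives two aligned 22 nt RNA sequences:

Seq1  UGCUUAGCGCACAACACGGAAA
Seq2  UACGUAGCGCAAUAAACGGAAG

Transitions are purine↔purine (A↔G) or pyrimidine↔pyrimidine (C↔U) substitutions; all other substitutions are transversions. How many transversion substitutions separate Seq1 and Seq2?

4

Differing sites — 2:G/A (Ti); 4:U/G (Tv); 12:C/A (Tv); 13:A/U (Tv); 15:C/A (Tv); 22:A/G (Ti).
Of the 6 differences, 2 transitions and 4 transversions, so the answer is 4.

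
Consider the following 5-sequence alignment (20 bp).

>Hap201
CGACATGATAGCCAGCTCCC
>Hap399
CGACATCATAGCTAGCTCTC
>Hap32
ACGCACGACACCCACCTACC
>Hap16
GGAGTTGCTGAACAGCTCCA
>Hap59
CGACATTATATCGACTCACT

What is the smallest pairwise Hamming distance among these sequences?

3

Pairwise Hamming distances:
  Hap201 vs Hap399: 3
  Hap201 vs Hap32: 8
  Hap201 vs Hap16: 8
  Hap201 vs Hap59: 8
  Hap399 vs Hap32: 11
  Hap399 vs Hap16: 11
  Hap399 vs Hap59: 9
  Hap32 vs Hap16: 14
  Hap32 vs Hap59: 11
  Hap16 vs Hap59: 14
The smallest is 3, between Hap201 and Hap399.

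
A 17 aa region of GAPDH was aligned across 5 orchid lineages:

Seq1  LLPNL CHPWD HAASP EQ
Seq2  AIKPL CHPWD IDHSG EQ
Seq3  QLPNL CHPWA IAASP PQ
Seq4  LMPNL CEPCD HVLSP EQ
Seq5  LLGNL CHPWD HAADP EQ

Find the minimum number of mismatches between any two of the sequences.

Pairwise Hamming distances:
  Seq1 vs Seq2: 8
  Seq1 vs Seq3: 4
  Seq1 vs Seq4: 5
  Seq1 vs Seq5: 2
  Seq2 vs Seq3: 9
  Seq2 vs Seq4: 10
  Seq2 vs Seq5: 9
  Seq3 vs Seq4: 9
  Seq3 vs Seq5: 6
  Seq4 vs Seq5: 7
The smallest is 2, between Seq1 and Seq5.

2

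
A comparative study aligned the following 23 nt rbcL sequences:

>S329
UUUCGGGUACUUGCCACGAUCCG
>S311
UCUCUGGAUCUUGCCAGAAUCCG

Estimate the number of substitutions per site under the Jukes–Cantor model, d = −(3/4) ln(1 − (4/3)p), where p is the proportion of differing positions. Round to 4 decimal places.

0.3206

Mismatches occur at site 2 (U→C), site 5 (G→U), site 8 (U→A), site 9 (A→U), site 17 (C→G), site 18 (G→A).
p = 6/23 = 0.260870.
d = −0.75 · ln(1 − (4/3)·0.260870) = −0.75 · ln(0.652173) = −0.75 · (-0.427445) = 0.3206.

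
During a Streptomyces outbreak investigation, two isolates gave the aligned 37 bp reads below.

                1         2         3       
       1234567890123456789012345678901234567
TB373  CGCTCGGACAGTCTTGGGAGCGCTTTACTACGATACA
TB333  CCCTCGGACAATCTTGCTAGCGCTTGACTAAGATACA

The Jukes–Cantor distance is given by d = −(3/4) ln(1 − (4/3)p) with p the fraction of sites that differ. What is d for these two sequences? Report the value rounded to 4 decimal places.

0.1827

The sequences differ at positions 2 (G/C), 11 (G/A), 17 (G/C), 18 (G/T), 26 (T/G), 31 (C/A).
p = 6/37 = 0.162162.
d = −0.75 · ln(1 − (4/3)·0.162162) = −0.75 · ln(0.783784) = −0.75 · (-0.243622) = 0.1827.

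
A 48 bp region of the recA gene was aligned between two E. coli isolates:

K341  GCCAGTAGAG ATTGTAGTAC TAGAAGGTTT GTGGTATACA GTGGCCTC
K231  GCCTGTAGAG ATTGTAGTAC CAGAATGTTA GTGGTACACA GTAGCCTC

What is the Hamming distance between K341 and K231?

Mismatches occur at site 4 (A→T), site 21 (T→C), site 26 (G→T), site 30 (T→A), site 37 (T→C), site 43 (G→A).
That gives 6 mismatches out of 48 aligned sites, so the Hamming distance is 6.

6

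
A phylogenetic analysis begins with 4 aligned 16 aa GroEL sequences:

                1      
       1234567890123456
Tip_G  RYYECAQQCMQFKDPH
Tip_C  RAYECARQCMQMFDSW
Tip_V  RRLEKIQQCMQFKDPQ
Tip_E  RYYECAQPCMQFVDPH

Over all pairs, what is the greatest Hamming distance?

9

Pairwise Hamming distances:
  Tip_G vs Tip_C: 6
  Tip_G vs Tip_V: 5
  Tip_G vs Tip_E: 2
  Tip_C vs Tip_V: 9
  Tip_C vs Tip_E: 7
  Tip_V vs Tip_E: 7
The largest is 9, between Tip_C and Tip_V.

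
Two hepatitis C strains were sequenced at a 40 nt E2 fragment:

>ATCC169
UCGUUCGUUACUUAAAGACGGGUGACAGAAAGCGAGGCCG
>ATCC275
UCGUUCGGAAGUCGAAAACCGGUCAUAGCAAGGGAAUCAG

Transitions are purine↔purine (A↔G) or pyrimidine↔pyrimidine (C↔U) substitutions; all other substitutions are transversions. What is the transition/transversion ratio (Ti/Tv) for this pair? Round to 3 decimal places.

0.556

The sequences differ at positions 8 (U/G, transversion), 9 (U/A, transversion), 11 (C/G, transversion), 13 (U/C, transition), 14 (A/G, transition), 17 (G/A, transition), 20 (G/C, transversion), 24 (G/C, transversion), 26 (C/U, transition), 29 (A/C, transversion), 33 (C/G, transversion), 36 (G/A, transition), 37 (G/U, transversion), 39 (C/A, transversion).
Of the 14 differences, 5 transitions and 9 transversions, so Ti/Tv = 5/9 = 0.556.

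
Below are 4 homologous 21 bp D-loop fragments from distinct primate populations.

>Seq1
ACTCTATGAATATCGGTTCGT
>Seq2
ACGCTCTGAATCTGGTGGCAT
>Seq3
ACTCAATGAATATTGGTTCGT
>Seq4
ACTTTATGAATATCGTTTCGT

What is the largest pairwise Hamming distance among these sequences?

9

Pairwise Hamming distances:
  Seq1 vs Seq2: 8
  Seq1 vs Seq3: 2
  Seq1 vs Seq4: 2
  Seq2 vs Seq3: 9
  Seq2 vs Seq4: 8
  Seq3 vs Seq4: 4
The largest is 9, between Seq2 and Seq3.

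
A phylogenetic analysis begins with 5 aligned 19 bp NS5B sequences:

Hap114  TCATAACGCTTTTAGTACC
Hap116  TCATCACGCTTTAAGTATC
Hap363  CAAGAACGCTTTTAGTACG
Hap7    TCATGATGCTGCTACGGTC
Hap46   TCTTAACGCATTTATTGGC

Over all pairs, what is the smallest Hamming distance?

3

Pairwise Hamming distances:
  Hap114 vs Hap116: 3
  Hap114 vs Hap363: 4
  Hap114 vs Hap7: 8
  Hap114 vs Hap46: 5
  Hap116 vs Hap363: 7
  Hap116 vs Hap7: 8
  Hap116 vs Hap46: 7
  Hap363 vs Hap7: 12
  Hap363 vs Hap46: 9
  Hap7 vs Hap46: 9
The smallest is 3, between Hap114 and Hap116.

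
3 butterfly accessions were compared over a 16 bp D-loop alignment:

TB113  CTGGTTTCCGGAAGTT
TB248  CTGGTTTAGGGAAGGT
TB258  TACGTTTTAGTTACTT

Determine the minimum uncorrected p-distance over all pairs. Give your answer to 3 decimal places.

Pairwise Hamming distances:
  TB113 vs TB248: 3
  TB113 vs TB258: 8
  TB248 vs TB258: 9
The smallest is 3 mismatches, between TB113 and TB248; p = 3/16 = 0.188.

0.188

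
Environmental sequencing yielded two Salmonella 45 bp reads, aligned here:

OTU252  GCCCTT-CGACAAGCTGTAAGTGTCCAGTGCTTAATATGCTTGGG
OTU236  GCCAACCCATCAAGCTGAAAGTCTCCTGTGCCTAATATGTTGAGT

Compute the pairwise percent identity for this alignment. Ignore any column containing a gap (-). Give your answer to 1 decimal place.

Excluding the 1 gap column leaves 44 comparable sites.
Mismatches occur at site 4 (C→A), site 5 (T→A), site 6 (T→C), site 9 (G→A), site 10 (A→T), site 18 (T→A), site 23 (G→C), site 27 (A→T), site 32 (T→C), site 40 (C→T), site 42 (T→G), site 43 (G→A), site 45 (G→T).
31 of the 44 comparable sites match, so the percent identity is 31/44 × 100 = 70.5%.

70.5%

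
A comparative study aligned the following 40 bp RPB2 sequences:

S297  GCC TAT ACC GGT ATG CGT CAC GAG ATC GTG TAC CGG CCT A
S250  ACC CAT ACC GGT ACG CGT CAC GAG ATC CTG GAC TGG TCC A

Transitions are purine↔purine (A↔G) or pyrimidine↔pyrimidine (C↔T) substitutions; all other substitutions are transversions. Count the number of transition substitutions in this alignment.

Mismatches occur at site 1 (G/A, transition), site 4 (T/C, transition), site 14 (T/C, transition), site 28 (G/C, transversion), site 31 (T/G, transversion), site 34 (C/T, transition), site 37 (C/T, transition), site 39 (T/C, transition).
Of the 8 differences, 6 transitions and 2 transversions, so the answer is 6.

6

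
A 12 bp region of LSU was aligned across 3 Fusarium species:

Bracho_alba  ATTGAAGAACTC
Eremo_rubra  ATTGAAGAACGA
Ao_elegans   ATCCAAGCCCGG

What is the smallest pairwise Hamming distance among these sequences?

2

Pairwise Hamming distances:
  Bracho_alba vs Eremo_rubra: 2
  Bracho_alba vs Ao_elegans: 6
  Eremo_rubra vs Ao_elegans: 5
The smallest is 2, between Bracho_alba and Eremo_rubra.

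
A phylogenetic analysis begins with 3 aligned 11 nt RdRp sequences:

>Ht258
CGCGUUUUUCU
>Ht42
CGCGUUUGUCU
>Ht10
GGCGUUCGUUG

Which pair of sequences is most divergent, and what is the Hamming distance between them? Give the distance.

5

Pairwise Hamming distances:
  Ht258 vs Ht42: 1
  Ht258 vs Ht10: 5
  Ht42 vs Ht10: 4
The largest is 5, between Ht258 and Ht10.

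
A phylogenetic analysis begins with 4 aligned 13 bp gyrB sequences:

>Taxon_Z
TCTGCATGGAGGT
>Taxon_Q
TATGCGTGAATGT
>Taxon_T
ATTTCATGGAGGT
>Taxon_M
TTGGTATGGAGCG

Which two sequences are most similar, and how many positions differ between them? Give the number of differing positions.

Pairwise Hamming distances:
  Taxon_Z vs Taxon_Q: 4
  Taxon_Z vs Taxon_T: 3
  Taxon_Z vs Taxon_M: 5
  Taxon_Q vs Taxon_T: 6
  Taxon_Q vs Taxon_M: 8
  Taxon_T vs Taxon_M: 6
The smallest is 3, between Taxon_Z and Taxon_T.

3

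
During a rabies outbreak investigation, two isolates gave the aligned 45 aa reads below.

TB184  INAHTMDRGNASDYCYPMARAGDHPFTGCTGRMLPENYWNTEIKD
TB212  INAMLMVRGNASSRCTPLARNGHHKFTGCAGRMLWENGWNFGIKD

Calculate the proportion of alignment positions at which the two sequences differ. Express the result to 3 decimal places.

The sequences differ at positions 4 (H/M), 5 (T/L), 7 (D/V), 13 (D/S), 14 (Y/R), 16 (Y/T), 18 (M/L), 21 (A/N), 23 (D/H), 25 (P/K), 30 (T/A), 35 (P/W), 38 (Y/G), 41 (T/F), 42 (E/G).
There are 15 differences over 45 sites, so p = 15/45 = 0.333.

0.333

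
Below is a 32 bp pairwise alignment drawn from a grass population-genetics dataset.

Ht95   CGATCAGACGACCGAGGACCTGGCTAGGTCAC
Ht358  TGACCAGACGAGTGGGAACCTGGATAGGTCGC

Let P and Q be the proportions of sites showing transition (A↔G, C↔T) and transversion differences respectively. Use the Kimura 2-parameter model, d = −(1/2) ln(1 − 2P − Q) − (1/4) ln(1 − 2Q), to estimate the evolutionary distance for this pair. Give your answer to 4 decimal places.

0.3211

Mismatches occur at site 1 (C/T, transition), site 4 (T/C, transition), site 12 (C/G, transversion), site 13 (C/T, transition), site 15 (A/G, transition), site 17 (G/A, transition), site 24 (C/A, transversion), site 31 (A/G, transition).
Of the 8 differences, 6 transitions and 2 transversions over 32 sites: P = 6/32 = 0.187500, Q = 2/32 = 0.062500.
d = −0.5·ln(0.562500) − 0.25·ln(0.875000) = −0.5·(-0.575364) − 0.25·(-0.133531) = 0.3211.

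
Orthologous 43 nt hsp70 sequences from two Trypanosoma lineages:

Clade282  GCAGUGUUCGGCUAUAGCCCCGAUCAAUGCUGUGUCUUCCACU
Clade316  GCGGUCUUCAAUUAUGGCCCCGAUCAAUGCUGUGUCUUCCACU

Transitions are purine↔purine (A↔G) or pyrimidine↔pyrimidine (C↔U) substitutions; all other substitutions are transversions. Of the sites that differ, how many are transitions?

Mismatches occur at site 3 (A↔G, transition), site 6 (G↔C, transversion), site 10 (G↔A, transition), site 11 (G↔A, transition), site 12 (C↔U, transition), site 16 (A↔G, transition).
Of the 6 differences, 5 transitions and 1 transversion, so the answer is 5.

5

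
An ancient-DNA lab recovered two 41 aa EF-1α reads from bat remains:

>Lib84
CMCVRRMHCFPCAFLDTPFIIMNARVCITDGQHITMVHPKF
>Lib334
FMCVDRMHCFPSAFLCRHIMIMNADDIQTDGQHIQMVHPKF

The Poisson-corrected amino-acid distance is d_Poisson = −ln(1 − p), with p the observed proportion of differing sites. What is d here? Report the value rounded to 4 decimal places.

The sequences differ at positions 1 (C/F), 5 (R/D), 12 (C/S), 16 (D/C), 17 (T/R), 18 (P/H), 19 (F/I), 20 (I/M), 25 (R/D), 26 (V/D), 27 (C/I), 28 (I/Q), 35 (T/Q).
p = 13/41 = 0.317073.
d = −ln(1 − 0.317073) = −ln(0.682927) = 0.3814.

0.3814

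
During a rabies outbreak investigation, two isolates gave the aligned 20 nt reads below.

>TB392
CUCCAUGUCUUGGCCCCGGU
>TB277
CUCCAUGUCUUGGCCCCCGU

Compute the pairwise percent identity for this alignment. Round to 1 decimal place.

Differing sites — 18:G/C.
19 of the 20 sites match, so the percent identity is 19/20 × 100 = 95.0%.

95.0%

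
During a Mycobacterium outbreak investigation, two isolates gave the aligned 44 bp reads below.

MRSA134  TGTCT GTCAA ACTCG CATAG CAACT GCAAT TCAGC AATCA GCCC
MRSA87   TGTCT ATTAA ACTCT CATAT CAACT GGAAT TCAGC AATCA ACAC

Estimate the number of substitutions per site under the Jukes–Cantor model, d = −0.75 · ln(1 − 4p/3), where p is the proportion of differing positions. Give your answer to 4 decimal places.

Mismatches occur at site 6 (G↔A), site 8 (C↔T), site 15 (G↔T), site 20 (G↔T), site 27 (C↔G), site 41 (G↔A), site 43 (C↔A).
p = 7/44 = 0.159091.
d = −0.75 · ln(1 − (4/3)·0.159091) = −0.75 · ln(0.787879) = −0.75 · (-0.238411) = 0.1788.

0.1788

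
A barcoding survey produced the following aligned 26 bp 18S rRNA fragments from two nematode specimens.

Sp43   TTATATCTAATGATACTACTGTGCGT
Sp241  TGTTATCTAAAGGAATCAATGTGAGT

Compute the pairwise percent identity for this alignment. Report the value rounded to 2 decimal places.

65.38%

Differing sites — 2:T/G; 3:A/T; 11:T/A; 13:A/G; 14:T/A; 16:C/T; 17:T/C; 19:C/A; 24:C/A.
17 of the 26 sites match, so the percent identity is 17/26 × 100 = 65.38%.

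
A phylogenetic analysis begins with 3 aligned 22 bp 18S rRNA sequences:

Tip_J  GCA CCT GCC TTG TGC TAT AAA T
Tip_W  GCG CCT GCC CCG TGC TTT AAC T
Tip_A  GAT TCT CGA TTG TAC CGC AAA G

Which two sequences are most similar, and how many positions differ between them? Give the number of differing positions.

5

Pairwise Hamming distances:
  Tip_J vs Tip_W: 5
  Tip_J vs Tip_A: 11
  Tip_W vs Tip_A: 14
The smallest is 5, between Tip_J and Tip_W.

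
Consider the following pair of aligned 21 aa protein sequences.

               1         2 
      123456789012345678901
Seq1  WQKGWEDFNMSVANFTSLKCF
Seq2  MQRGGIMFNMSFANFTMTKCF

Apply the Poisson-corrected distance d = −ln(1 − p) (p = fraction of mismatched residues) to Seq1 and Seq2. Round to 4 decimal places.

0.4796

Mismatches occur at site 1 (W/M), site 3 (K/R), site 5 (W/G), site 6 (E/I), site 7 (D/M), site 12 (V/F), site 17 (S/M), site 18 (L/T).
p = 8/21 = 0.380952.
d = −ln(1 − 0.380952) = −ln(0.619048) = 0.4796.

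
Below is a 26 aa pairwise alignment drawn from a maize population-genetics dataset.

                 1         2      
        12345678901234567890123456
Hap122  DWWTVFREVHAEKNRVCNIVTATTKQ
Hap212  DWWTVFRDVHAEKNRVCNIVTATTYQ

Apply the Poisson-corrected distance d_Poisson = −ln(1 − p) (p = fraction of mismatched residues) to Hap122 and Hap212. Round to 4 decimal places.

Differing sites — 8:E/D; 25:K/Y.
p = 2/26 = 0.076923.
d = −ln(1 − 0.076923) = −ln(0.923077) = 0.0800.

0.0800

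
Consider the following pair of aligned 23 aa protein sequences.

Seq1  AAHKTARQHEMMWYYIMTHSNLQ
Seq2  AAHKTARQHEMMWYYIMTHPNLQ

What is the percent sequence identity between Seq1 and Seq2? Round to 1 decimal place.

95.7%

Differing sites — 20:S/P.
22 of the 23 sites match, so the percent identity is 22/23 × 100 = 95.7%.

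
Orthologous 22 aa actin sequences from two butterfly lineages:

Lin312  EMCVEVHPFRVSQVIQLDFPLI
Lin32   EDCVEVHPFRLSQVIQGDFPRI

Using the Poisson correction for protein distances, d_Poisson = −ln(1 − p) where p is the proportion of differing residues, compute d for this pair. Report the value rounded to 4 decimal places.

0.2007

The sequences differ at positions 2 (M/D), 11 (V/L), 17 (L/G), 21 (L/R).
p = 4/22 = 0.181818.
d = −ln(1 − 0.181818) = −ln(0.818182) = 0.2007.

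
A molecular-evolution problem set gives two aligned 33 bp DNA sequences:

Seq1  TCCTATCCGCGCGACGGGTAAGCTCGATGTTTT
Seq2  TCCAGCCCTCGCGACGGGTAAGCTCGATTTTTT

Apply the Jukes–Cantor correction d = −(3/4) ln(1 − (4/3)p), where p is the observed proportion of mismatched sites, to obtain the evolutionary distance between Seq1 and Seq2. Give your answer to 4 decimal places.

Differing sites — 4:T/A; 5:A/G; 6:T/C; 9:G/T; 29:G/T.
p = 5/33 = 0.151515.
d = −0.75 · ln(1 − (4/3)·0.151515) = −0.75 · ln(0.797980) = −0.75 · (-0.225672) = 0.1693.

0.1693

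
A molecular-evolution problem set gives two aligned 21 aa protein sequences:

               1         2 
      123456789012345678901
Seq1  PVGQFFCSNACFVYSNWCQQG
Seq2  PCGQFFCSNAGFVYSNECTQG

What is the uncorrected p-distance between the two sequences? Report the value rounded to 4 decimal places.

Differing sites — 2:V/C; 11:C/G; 17:W/E; 19:Q/T.
There are 4 differences over 21 sites, so p = 4/21 = 0.1905.

0.1905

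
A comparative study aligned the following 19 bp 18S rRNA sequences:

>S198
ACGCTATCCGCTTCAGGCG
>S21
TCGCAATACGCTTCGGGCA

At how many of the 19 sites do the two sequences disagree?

Differing sites — 1:A/T; 5:T/A; 8:C/A; 15:A/G; 19:G/A.
That gives 5 mismatches out of 19 aligned sites, so the Hamming distance is 5.

5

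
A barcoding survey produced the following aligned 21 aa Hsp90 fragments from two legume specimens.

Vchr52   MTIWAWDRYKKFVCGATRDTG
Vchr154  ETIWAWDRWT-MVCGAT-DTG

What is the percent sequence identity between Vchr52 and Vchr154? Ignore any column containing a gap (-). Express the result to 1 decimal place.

78.9%

Excluding the 2 gap columns leaves 19 comparable sites.
The sequences differ at positions 1 (M/E), 9 (Y/W), 10 (K/T), 12 (F/M).
15 of the 19 comparable sites match, so the percent identity is 15/19 × 100 = 78.9%.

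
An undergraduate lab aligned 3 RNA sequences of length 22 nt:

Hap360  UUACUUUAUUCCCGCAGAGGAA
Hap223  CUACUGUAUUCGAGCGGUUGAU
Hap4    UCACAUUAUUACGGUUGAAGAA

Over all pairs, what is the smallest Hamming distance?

Pairwise Hamming distances:
  Hap360 vs Hap223: 8
  Hap360 vs Hap4: 7
  Hap223 vs Hap4: 12
The smallest is 7, between Hap360 and Hap4.

7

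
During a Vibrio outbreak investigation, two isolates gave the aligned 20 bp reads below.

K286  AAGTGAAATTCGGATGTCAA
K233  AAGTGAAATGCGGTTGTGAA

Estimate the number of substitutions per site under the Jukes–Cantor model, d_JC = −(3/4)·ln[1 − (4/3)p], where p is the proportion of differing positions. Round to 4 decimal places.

The sequences differ at positions 10 (T/G), 14 (A/T), 18 (C/G).
p = 3/20 = 0.150000.
d = −0.75 · ln(1 − (4/3)·0.150000) = −0.75 · ln(0.800000) = −0.75 · (-0.223144) = 0.1674.

0.1674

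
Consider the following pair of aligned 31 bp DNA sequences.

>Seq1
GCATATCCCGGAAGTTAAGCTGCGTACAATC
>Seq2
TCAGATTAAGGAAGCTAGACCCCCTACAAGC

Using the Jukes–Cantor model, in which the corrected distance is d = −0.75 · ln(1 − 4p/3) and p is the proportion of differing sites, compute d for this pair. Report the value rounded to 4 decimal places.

Differing sites — 1:G/T; 4:T/G; 7:C/T; 8:C/A; 9:C/A; 15:T/C; 18:A/G; 19:G/A; 21:T/C; 22:G/C; 24:G/C; 30:T/G.
p = 12/31 = 0.387097.
d = −0.75 · ln(1 − (4/3)·0.387097) = −0.75 · ln(0.483871) = −0.75 · (-0.725937) = 0.5445.

0.5445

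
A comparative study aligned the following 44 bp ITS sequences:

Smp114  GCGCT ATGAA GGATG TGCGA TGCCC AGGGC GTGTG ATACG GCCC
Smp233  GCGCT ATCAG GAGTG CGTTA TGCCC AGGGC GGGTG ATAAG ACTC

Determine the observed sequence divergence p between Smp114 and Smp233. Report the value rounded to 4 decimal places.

Differing sites — 8:G/C; 10:A/G; 12:G/A; 13:A/G; 16:T/C; 18:C/T; 19:G/T; 32:T/G; 39:C/A; 41:G/A; 43:C/T.
There are 11 differences over 44 sites, so p = 11/44 = 0.2500.

0.2500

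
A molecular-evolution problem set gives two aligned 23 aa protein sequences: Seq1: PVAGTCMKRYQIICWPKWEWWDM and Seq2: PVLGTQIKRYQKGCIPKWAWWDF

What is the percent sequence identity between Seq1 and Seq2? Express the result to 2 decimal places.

The sequences differ at positions 3 (A/L), 6 (C/Q), 7 (M/I), 12 (I/K), 13 (I/G), 15 (W/I), 19 (E/A), 23 (M/F).
15 of the 23 sites match, so the percent identity is 15/23 × 100 = 65.22%.

65.22%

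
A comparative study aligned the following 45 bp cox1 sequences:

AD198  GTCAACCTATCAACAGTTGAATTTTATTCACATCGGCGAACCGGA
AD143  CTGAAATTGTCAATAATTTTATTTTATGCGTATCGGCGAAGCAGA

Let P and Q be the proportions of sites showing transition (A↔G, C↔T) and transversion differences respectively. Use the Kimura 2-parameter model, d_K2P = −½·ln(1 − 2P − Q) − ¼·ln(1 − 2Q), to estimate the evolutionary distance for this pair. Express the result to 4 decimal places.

The sequences differ at positions 1 (G/C, transversion), 3 (C/G, transversion), 6 (C/A, transversion), 7 (C/T, transition), 9 (A/G, transition), 14 (C/T, transition), 16 (G/A, transition), 19 (G/T, transversion), 20 (A/T, transversion), 28 (T/G, transversion), 30 (A/G, transition), 31 (C/T, transition), 41 (C/G, transversion), 43 (G/A, transition).
Of the 14 differences, 7 transitions and 7 transversions over 45 sites: P = 7/45 = 0.155556, Q = 7/45 = 0.155556.
d = −0.5·ln(0.533332) − 0.25·ln(0.688888) = −0.5·(-0.628611) − 0.25·(-0.372677) = 0.4075.

0.4075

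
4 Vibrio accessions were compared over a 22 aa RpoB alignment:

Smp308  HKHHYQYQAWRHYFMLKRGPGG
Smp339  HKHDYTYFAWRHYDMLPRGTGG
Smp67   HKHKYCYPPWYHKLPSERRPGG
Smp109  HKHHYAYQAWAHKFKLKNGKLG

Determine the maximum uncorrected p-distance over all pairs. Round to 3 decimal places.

Pairwise Hamming distances:
  Smp308 vs Smp339: 6
  Smp308 vs Smp67: 11
  Smp308 vs Smp109: 7
  Smp339 vs Smp67: 12
  Smp339 vs Smp109: 11
  Smp67 vs Smp109: 13
The largest is 13 mismatches, between Smp67 and Smp109; p = 13/22 = 0.591.

0.591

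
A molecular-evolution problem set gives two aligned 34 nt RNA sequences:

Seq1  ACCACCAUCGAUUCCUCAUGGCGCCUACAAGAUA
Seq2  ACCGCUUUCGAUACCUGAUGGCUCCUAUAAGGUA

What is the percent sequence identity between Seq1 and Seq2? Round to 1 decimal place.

Differing sites — 4:A/G; 6:C/U; 7:A/U; 13:U/A; 17:C/G; 23:G/U; 28:C/U; 32:A/G.
26 of the 34 sites match, so the percent identity is 26/34 × 100 = 76.5%.

76.5%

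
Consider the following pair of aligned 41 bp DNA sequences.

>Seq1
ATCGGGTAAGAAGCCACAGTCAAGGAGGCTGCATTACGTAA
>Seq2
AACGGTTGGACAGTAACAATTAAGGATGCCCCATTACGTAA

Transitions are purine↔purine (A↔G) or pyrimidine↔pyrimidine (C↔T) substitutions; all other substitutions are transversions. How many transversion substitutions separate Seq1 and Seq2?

6

The sequences differ at positions 2 (T/A, transversion), 6 (G/T, transversion), 8 (A/G, transition), 9 (A/G, transition), 10 (G/A, transition), 11 (A/C, transversion), 14 (C/T, transition), 15 (C/A, transversion), 19 (G/A, transition), 21 (C/T, transition), 27 (G/T, transversion), 30 (T/C, transition), 31 (G/C, transversion).
Of the 13 differences, 7 transitions and 6 transversions, so the answer is 6.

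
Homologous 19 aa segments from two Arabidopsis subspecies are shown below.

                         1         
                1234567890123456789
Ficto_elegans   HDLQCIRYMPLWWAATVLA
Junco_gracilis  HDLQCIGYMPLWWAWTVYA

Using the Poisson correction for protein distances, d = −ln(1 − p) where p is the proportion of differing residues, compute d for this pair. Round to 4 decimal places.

0.1719

The sequences differ at positions 7 (R/G), 15 (A/W), 18 (L/Y).
p = 3/19 = 0.157895.
d = −ln(1 − 0.157895) = −ln(0.842105) = 0.1719.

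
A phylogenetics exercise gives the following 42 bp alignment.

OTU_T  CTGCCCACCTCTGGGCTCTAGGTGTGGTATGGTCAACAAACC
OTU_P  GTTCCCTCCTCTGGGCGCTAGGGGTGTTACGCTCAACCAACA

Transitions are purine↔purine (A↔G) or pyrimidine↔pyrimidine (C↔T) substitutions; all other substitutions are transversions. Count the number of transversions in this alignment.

Mismatches occur at site 1 (C→G, transversion), site 3 (G→T, transversion), site 7 (A→T, transversion), site 17 (T→G, transversion), site 23 (T→G, transversion), site 27 (G→T, transversion), site 30 (T→C, transition), site 32 (G→C, transversion), site 38 (A→C, transversion), site 42 (C→A, transversion).
Of the 10 differences, 1 transition and 9 transversions, so the answer is 9.

9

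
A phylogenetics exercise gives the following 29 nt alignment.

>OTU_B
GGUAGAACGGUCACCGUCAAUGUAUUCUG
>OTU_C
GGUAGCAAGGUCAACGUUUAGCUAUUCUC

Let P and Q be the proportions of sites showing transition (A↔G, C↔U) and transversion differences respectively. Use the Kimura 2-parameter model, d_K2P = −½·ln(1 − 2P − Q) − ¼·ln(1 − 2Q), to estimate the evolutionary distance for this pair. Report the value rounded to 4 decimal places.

0.3506

The sequences differ at positions 6 (A/C, transversion), 8 (C/A, transversion), 14 (C/A, transversion), 18 (C/U, transition), 19 (A/U, transversion), 21 (U/G, transversion), 22 (G/C, transversion), 29 (G/C, transversion).
Of the 8 differences, 1 transition and 7 transversions over 29 sites: P = 1/29 = 0.034483, Q = 7/29 = 0.241379.
d = −0.5·ln(0.689655) − 0.25·ln(0.517242) = −0.5·(-0.371564) − 0.25·(-0.659244) = 0.3506.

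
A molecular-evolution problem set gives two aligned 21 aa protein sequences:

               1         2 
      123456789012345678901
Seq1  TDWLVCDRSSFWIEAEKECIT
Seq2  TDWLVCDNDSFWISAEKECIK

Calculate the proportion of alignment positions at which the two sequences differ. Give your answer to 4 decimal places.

0.1905

Mismatches occur at site 8 (R/N), site 9 (S/D), site 14 (E/S), site 21 (T/K).
There are 4 differences over 21 sites, so p = 4/21 = 0.1905.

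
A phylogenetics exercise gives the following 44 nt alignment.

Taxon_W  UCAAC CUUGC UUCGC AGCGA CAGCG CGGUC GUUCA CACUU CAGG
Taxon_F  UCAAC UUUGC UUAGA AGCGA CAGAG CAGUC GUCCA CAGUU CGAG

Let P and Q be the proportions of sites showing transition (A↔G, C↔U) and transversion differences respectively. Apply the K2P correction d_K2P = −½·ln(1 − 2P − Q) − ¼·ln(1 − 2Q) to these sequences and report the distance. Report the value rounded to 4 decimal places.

Mismatches occur at site 6 (C→U, transition), site 13 (C→A, transversion), site 15 (C→A, transversion), site 24 (C→A, transversion), site 27 (G→A, transition), site 33 (U→C, transition), site 38 (C→G, transversion), site 42 (A→G, transition), site 43 (G→A, transition).
Of the 9 differences, 5 transitions and 4 transversions over 44 sites: P = 5/44 = 0.113636, Q = 4/44 = 0.090909.
d = −0.5·ln(0.681819) − 0.25·ln(0.818182) = −0.5·(-0.382991) − 0.25·(-0.200670) = 0.2417.

0.2417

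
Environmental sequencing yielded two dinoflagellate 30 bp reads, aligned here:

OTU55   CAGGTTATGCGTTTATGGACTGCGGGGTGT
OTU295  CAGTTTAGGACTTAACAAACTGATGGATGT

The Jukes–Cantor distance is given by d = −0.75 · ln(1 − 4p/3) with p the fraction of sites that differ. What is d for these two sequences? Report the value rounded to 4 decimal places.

The sequences differ at positions 4 (G/T), 8 (T/G), 10 (C/A), 11 (G/C), 14 (T/A), 16 (T/C), 17 (G/A), 18 (G/A), 23 (C/A), 24 (G/T), 27 (G/A).
p = 11/30 = 0.366667.
d = −0.75 · ln(1 − (4/3)·0.366667) = −0.75 · ln(0.511111) = −0.75 · (-0.671168) = 0.5034.

0.5034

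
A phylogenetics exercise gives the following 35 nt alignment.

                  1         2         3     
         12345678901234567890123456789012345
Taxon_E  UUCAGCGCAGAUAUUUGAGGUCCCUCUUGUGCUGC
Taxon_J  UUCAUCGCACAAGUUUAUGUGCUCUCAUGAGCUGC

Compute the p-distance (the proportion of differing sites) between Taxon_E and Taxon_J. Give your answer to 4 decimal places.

Mismatches occur at site 5 (G↔U), site 10 (G↔C), site 12 (U↔A), site 13 (A↔G), site 17 (G↔A), site 18 (A↔U), site 20 (G↔U), site 21 (U↔G), site 23 (C↔U), site 27 (U↔A), site 30 (U↔A).
There are 11 differences over 35 sites, so p = 11/35 = 0.3143.

0.3143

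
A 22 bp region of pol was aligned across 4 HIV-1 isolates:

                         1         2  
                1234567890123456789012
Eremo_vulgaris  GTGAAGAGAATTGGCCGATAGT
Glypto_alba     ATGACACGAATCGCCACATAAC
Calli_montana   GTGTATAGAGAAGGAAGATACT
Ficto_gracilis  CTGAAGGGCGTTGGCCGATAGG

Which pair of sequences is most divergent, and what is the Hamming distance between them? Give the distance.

13

Pairwise Hamming distances:
  Eremo_vulgaris vs Glypto_alba: 10
  Eremo_vulgaris vs Calli_montana: 8
  Eremo_vulgaris vs Ficto_gracilis: 5
  Glypto_alba vs Calli_montana: 13
  Glypto_alba vs Ficto_gracilis: 12
  Calli_montana vs Ficto_gracilis: 11
The largest is 13, between Glypto_alba and Calli_montana.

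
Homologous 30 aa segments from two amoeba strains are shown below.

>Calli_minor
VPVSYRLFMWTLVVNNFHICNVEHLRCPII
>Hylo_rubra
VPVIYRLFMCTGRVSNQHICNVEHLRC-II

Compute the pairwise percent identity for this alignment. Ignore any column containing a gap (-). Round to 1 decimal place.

79.3%

Excluding the 1 gap column leaves 29 comparable sites.
Differing sites — 4:S/I; 10:W/C; 12:L/G; 13:V/R; 15:N/S; 17:F/Q.
23 of the 29 comparable sites match, so the percent identity is 23/29 × 100 = 79.3%.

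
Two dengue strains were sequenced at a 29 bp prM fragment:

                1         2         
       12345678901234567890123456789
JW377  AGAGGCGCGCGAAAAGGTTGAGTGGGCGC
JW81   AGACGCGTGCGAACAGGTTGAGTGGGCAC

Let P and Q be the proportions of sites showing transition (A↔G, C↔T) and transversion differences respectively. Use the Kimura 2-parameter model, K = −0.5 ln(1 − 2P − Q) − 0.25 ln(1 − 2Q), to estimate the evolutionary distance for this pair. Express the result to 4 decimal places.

0.1530

Mismatches occur at site 4 (G→C, transversion), site 8 (C→T, transition), site 14 (A→C, transversion), site 28 (G→A, transition).
Of the 4 differences, 2 transitions and 2 transversions over 29 sites: P = 2/29 = 0.068966, Q = 2/29 = 0.068966.
d = −0.5·ln(0.793102) − 0.25·ln(0.862068) = −0.5·(-0.231803) − 0.25·(-0.148421) = 0.1530.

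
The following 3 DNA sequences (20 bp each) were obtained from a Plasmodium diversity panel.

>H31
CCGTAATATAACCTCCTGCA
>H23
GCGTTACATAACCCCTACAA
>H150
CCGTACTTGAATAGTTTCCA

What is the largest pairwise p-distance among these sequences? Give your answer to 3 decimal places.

0.600

Pairwise Hamming distances:
  H31 vs H23: 8
  H31 vs H150: 9
  H23 vs H150: 12
The largest is 12 mismatches, between H23 and H150; p = 12/20 = 0.600.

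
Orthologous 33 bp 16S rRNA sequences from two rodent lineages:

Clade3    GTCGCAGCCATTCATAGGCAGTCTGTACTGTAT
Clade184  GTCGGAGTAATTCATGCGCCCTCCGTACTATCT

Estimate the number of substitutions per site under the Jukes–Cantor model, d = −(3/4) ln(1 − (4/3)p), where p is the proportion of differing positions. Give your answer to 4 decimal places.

0.3882

Differing sites — 5:C/G; 8:C/T; 9:C/A; 16:A/G; 17:G/C; 20:A/C; 21:G/C; 24:T/C; 30:G/A; 32:A/C.
p = 10/33 = 0.303030.
d = −0.75 · ln(1 − (4/3)·0.303030) = −0.75 · ln(0.595960) = −0.75 · (-0.517582) = 0.3882.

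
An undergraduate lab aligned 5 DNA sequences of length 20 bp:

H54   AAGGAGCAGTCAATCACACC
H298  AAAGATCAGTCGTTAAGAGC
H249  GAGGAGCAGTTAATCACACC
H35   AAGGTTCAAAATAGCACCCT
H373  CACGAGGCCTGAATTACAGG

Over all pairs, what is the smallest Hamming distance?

2

Pairwise Hamming distances:
  H54 vs H298: 7
  H54 vs H249: 2
  H54 vs H35: 9
  H54 vs H373: 9
  H298 vs H249: 9
  H298 vs H35: 13
  H298 vs H373: 12
  H249 vs H35: 10
  H249 vs H373: 9
  H35 vs H373: 15
The smallest is 2, between H54 and H249.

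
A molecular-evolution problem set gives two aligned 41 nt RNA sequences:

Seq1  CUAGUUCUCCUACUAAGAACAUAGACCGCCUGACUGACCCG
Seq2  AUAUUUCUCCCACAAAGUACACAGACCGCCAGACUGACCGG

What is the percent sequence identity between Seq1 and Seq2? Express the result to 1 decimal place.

Differing sites — 1:C/A; 4:G/U; 11:U/C; 14:U/A; 18:A/U; 22:U/C; 31:U/A; 40:C/G.
33 of the 41 sites match, so the percent identity is 33/41 × 100 = 80.5%.

80.5%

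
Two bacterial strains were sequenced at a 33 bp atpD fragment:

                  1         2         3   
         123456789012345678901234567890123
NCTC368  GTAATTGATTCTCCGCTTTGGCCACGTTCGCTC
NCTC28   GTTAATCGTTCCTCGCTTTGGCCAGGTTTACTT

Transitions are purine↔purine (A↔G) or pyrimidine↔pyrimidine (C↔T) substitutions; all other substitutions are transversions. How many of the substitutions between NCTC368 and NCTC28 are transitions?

6

Mismatches occur at site 3 (A→T, transversion), site 5 (T→A, transversion), site 7 (G→C, transversion), site 8 (A→G, transition), site 12 (T→C, transition), site 13 (C→T, transition), site 25 (C→G, transversion), site 29 (C→T, transition), site 30 (G→A, transition), site 33 (C→T, transition).
Of the 10 differences, 6 transitions and 4 transversions, so the answer is 6.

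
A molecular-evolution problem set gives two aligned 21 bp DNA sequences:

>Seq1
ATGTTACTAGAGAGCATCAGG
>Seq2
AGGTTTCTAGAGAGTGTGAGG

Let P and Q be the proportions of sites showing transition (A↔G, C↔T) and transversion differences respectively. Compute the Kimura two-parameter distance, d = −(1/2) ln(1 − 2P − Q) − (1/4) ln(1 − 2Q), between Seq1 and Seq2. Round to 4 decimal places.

0.2869

Mismatches occur at site 2 (T→G, transversion), site 6 (A→T, transversion), site 15 (C→T, transition), site 16 (A→G, transition), site 18 (C→G, transversion).
Of the 5 differences, 2 transitions and 3 transversions over 21 sites: P = 2/21 = 0.095238, Q = 3/21 = 0.142857.
d = −0.5·ln(0.666667) − 0.25·ln(0.714286) = −0.5·(-0.405465) − 0.25·(-0.336472) = 0.2869.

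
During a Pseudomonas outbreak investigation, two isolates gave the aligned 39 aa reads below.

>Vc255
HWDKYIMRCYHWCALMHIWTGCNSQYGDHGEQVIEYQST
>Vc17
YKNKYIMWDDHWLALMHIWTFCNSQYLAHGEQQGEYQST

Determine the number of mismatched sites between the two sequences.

12

The sequences differ at positions 1 (H/Y), 2 (W/K), 3 (D/N), 8 (R/W), 9 (C/D), 10 (Y/D), 13 (C/L), 21 (G/F), 27 (G/L), 28 (D/A), 33 (V/Q), 34 (I/G).
That gives 12 mismatches out of 39 aligned sites, so the Hamming distance is 12.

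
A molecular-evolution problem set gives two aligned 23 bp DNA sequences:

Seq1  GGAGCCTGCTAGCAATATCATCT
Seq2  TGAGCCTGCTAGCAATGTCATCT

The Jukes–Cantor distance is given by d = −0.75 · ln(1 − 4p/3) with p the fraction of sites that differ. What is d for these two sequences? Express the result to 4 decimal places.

Differing sites — 1:G/T; 17:A/G.
p = 2/23 = 0.086957.
d = −0.75 · ln(1 − (4/3)·0.086957) = −0.75 · ln(0.884057) = −0.75 · (-0.123234) = 0.0924.

0.0924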